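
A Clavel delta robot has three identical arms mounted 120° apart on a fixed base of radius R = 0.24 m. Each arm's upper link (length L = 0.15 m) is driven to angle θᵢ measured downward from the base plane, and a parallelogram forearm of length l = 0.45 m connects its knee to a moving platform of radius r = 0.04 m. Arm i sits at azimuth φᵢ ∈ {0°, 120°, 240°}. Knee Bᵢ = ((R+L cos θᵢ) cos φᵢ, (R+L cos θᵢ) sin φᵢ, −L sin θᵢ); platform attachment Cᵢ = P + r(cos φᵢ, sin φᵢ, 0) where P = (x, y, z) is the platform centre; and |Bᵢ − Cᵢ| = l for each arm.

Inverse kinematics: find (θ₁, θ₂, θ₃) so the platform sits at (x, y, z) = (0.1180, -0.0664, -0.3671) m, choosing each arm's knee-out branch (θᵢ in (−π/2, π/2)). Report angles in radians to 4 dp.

rotate P by −φ1: (0.1180, -0.0664, -0.3671)
  A=0.0820, B=-0.3671, C=(l²−L²−A²−y'²−z²)/(2L)=0.1137
  θ1 = atan2(B,A) + arccos(C/0.3761) = -0.0873
arm 2 (φ=120.0°): x'=-0.1165, y'=-0.0690
  A cos θ + B sin θ = C:  0.3165·cos θ + -0.3671·sin θ = -0.1990
  γ=atan2(-0.3671,0.3165)=-0.8593;  ψ=arccos(-0.4105)=1.9938;  θ2=γ+ψ≈1.1346
arm 3 (φ=240.0°): x'=-0.0015, y'=0.1354
  e−x'=0.2015;  (l²−L²−(e−x')²−y'²−z²)/2L = -0.0456
  √(A²+B²)=0.4188;  θ3 = -1.0688+1.6800 ≈ 0.6112

θ₁ = -0.0873, θ₂ = 1.1346, θ₃ = 0.6112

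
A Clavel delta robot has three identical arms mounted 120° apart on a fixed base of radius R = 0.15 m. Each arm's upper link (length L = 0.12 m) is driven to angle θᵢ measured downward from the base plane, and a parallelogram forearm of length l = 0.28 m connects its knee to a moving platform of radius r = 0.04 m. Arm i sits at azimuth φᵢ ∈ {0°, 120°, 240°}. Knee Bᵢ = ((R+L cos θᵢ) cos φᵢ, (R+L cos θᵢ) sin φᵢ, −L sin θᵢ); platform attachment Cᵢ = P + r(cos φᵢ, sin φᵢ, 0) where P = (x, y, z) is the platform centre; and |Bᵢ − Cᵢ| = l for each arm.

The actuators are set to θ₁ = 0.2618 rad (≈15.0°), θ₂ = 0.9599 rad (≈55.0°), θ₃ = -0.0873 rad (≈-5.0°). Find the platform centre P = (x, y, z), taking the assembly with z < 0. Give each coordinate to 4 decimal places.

φ1=0.0°: virtual centre (0.2259, 0.0000, -0.0311), radius l
φ2=120.0°: virtual centre (-0.0894, 0.1549, -0.0983), radius l
arm 3 at φ=240.0°: (R−r)+L cos θ3 = 0.2295;  O3 = (-0.1148, -0.1988, 0.0105)
subtract pairs → two planes through P
linear system: -0.6307x+0.3097y = -0.0104−-0.1345z; -0.6814x+-0.3976y = 0.0008−0.0830z
det = 0.4618;  x = 0.0084+-0.0601z,  y = -0.0164+0.3118z
into |P−O₁|² = l²: 1.1008z² + 0.0780z + -0.0298 = 0;  Δ = 0.1375;  z = -0.2039 or 0.1330 → z<0 root = -0.2039
x = 0.0206, y = -0.0799

(0.0206, -0.0799, -0.2039)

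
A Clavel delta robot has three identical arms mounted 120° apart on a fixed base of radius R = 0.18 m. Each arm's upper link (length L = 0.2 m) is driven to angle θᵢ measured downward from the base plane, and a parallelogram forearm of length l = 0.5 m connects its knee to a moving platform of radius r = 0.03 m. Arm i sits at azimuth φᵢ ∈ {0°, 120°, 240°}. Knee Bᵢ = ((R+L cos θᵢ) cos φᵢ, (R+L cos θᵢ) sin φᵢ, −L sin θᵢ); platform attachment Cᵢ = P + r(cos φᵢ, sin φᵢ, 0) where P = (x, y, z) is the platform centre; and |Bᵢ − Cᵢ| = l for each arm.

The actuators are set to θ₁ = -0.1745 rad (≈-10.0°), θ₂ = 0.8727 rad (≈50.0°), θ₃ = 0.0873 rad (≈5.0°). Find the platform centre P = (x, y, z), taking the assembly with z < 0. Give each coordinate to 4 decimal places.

S1 = (0.3470·cos0.0°, 0.3470·sin0.0°, 0.0347) = (0.3470, 0.0000, 0.0347)
φ2=120.0°: virtual centre (-0.1393, 0.2412, -0.1532), radius l
S3 = (0.3492·cos240.0°, 0.3492·sin240.0°, -0.0174) = (-0.1746, -0.3024, -0.0174)
eliminate P² terms by subtracting sphere 1 from 2 and 3
linear system: -0.9725x+0.4825y = -0.0205−-0.3759z; -1.0432x+-0.6049y = 0.0007−-0.1043z
Cramer: x(z) = 0.0111-0.2544z;  y(z) = -0.0202+0.2663z
sphere 1 gives Az²+Bz+C=0 with A=1.1356, B=0.0907, C=-0.1356;  B²−4AC=0.6240;  roots -0.3877, 0.3079;  negative root z = -0.3877
x = 0.1097, y = -0.1235

(0.1097, -0.1235, -0.3877)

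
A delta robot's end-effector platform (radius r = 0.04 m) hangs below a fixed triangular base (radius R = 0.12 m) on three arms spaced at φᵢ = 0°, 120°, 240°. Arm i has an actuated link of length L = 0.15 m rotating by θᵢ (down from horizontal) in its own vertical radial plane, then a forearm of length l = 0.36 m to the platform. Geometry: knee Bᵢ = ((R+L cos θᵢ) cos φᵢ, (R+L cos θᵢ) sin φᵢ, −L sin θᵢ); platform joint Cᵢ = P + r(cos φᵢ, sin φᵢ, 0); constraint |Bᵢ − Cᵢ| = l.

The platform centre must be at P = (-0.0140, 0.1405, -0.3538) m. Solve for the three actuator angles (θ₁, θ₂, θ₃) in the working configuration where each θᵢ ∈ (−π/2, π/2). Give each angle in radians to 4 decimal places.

θ₁ = 0.6984, θ₂ = 0.0875, θ₃ = 1.0476

arm 1 (φ=0.0°): x'=-0.0140, y'=0.1405
  A cos θ + B sin θ = C:  0.0940·cos θ + -0.3538·sin θ = -0.1555
  θ1 = atan2(B,A) + arccos(C/0.3661) = 0.6984
φ2=120.0° → target in arm frame (0.1287, -0.0581)
  e−x'=-0.0487;  (l²−L²−(e−x')²−y'²−z²)/2L = -0.0794
  γ=atan2(-0.3538,-0.0487)=-1.7075;  ψ=arccos(-0.2223)=1.7950;  θ2=γ+ψ≈0.0875
arm 3 (φ=240.0°): x'=-0.1147, y'=-0.0824
  e−x'=0.1947;  (l²−L²−(e−x')²−y'²−z²)/2L = -0.2092
  √(A²+B²)=0.4038;  θ3 = -1.0678+2.1154 ≈ 1.0476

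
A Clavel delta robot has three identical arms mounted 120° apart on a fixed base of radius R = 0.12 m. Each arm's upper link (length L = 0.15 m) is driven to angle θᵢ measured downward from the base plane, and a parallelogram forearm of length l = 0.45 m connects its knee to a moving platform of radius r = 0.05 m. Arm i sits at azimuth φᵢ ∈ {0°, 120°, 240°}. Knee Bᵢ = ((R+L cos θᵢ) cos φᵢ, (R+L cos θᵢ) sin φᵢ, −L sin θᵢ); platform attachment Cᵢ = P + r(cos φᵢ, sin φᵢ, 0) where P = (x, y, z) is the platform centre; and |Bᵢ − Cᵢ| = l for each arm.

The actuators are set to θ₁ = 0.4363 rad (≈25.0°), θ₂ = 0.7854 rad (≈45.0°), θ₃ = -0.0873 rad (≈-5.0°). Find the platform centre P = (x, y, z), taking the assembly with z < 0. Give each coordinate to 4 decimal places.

(-0.0121, -0.1559, -0.4249)

centre 1 = (0.2059·cos0.0°, 0.2059·sin0.0°, -0.0634) = (0.2059, 0.0000, -0.0634)
centre 2 = (0.1761·cos120.0°, 0.1761·sin120.0°, -0.1061) = (-0.0880, 0.1525, -0.1061)
φ3=240.0°: virtual centre (-0.1097, -0.1900, 0.0131), radius l
eliminate P² terms by subtracting sphere 1 from 2 and 3
[-0.5880 0.3050 -0.0854]·P = -0.0042;  [-0.6313 -0.3801 0.1529]·P = 0.0019
Cramer: x(z) = 0.0024+0.0341z;  y(z) = -0.0090+0.3457z
quadratic in z: (1.1207)z²+(0.1067)z+(-0.1570)=0, √Δ=0.8456 → z ∈ {-0.4249, 0.3297}; z = -0.4249 (taking z<0)
x = -0.0121, y = -0.1559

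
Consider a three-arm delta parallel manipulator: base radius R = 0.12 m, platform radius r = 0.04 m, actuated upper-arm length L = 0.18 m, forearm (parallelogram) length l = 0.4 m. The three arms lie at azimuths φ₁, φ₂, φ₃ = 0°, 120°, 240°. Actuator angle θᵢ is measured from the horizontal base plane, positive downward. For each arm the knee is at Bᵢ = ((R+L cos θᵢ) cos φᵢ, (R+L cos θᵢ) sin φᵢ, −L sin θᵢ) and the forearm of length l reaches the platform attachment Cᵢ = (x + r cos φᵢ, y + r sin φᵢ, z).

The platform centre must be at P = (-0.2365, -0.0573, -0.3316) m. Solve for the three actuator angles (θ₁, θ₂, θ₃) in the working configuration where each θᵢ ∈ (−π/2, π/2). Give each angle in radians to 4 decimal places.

θ₁ = 1.3090, θ₂ = 0.3492, θ₃ = -0.0872

arm 1 (φ=0.0°): x'=-0.2365, y'=-0.0573
  e−x'=0.3165;  (l²−L²−(e−x')²−y'²−z²)/2L = -0.2384
  γ=atan2(-0.3316,0.3165)=-0.8087;  ψ=arccos(-0.5200)=2.1177;  θ1=γ+ψ≈1.3090
rotate P by −φ2: (0.0686, 0.2335, -0.3316)
  e−x'=0.0114;  (l²−L²−(e−x')²−y'²−z²)/2L = -0.1028
  γ=atan2(-0.3316,0.0114)=-1.5365;  ψ=arccos(-0.3097)=1.8857;  θ2=γ+ψ≈0.3492
rotate P by −φ3: (0.1679, -0.1762, -0.3316)
  e−x'=-0.0879;  (l²−L²−(e−x')²−y'²−z²)/2L = -0.0587
  θ3 = atan2(B,A) + arccos(C/0.3430) = -0.0872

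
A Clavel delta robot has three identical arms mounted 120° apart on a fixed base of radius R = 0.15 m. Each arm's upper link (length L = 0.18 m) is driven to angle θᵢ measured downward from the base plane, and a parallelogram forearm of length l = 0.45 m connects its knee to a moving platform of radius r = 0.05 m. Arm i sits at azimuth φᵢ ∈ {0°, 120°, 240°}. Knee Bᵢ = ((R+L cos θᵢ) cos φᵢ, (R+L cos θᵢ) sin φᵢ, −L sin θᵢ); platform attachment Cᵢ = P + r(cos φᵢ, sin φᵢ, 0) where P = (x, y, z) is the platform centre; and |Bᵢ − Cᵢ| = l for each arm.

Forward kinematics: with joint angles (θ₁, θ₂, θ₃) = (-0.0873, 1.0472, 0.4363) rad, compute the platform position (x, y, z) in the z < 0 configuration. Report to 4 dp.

φ1=0.0°: virtual centre (0.2793, 0.0000, 0.0157), radius l
S2 = (0.1900·cos120.0°, 0.1900·sin120.0°, -0.1559) = (-0.0950, 0.1645, -0.1559)
φ3=240.0°: virtual centre (-0.1316, -0.2279, -0.0761), radius l
eliminate P² terms by subtracting sphere 1 from 2 and 3
plane₁₂: -0.7486x+0.3291y+-0.3432z = -0.0179
det = 0.6116;  x = 0.0151+-0.3545z,  y = -0.0200+0.2364z
quadratic in z: (1.1815)z²+(0.1465)z+(-0.1320)=0, √Δ=0.8034 → z ∈ {-0.4019, 0.2780}; z = -0.4019 (taking z<0)
x = 0.1575, y = -0.1151

(0.1575, -0.1151, -0.4019)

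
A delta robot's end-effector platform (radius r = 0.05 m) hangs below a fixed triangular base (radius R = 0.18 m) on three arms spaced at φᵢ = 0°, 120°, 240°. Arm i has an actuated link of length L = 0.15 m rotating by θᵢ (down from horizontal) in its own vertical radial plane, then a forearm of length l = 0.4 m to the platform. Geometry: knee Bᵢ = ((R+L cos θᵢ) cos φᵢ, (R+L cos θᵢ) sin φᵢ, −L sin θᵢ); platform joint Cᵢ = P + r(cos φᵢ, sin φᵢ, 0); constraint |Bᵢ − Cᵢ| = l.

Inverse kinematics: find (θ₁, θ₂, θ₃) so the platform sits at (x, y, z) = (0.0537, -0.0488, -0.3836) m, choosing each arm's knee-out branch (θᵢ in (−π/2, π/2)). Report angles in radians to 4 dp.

θ₁ = 0.3491, θ₂ = 0.8729, θ₃ = 0.5239

φ1=0.0° → target in arm frame (0.0537, -0.0488)
  e−x'=0.0763;  (l²−L²−(e−x')²−y'²−z²)/2L = -0.0595
  θ1 = atan2(B,A) + arccos(C/0.3911) = 0.3491
rotate P by −φ2: (-0.0691, -0.0221, -0.3836)
  e−x'=0.1991;  (l²−L²−(e−x')²−y'²−z²)/2L = -0.1659
  √(A²+B²)=0.4322;  θ2 = -1.0920+1.9649 ≈ 0.8729
rotate P by −φ3: (0.0154, 0.0709, -0.3836)
  A=0.1146, B=-0.3836, C=(l²−L²−A²−y'²−z²)/(2L)=-0.0927
  θ3 = atan2(B,A) + arccos(C/0.4003) = 0.5239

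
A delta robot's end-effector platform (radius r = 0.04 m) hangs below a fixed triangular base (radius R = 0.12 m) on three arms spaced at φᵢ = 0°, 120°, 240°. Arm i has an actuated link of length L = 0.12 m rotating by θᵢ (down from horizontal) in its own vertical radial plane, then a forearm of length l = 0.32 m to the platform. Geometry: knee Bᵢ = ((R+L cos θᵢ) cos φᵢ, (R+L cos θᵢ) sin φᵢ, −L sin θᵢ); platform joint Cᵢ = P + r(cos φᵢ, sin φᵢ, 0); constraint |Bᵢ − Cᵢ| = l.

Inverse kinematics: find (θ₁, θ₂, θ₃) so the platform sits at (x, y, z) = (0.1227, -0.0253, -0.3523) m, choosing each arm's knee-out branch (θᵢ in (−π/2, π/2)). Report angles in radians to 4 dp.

θ₁ = 0.3495, θ₂ = 1.3090, θ₃ = 1.1346

rotate P by −φ1: (0.1227, -0.0253, -0.3523)
  e−x'=-0.0427;  (l²−L²−(e−x')²−y'²−z²)/2L = -0.1607
  θ1 = atan2(B,A) + arccos(C/0.3549) = 0.3495
φ2=120.0° → target in arm frame (-0.0833, -0.0936)
  A cos θ + B sin θ = C:  0.1633·cos θ + -0.3523·sin θ = -0.2981
  √(A²+B²)=0.3883;  θ2 = -1.1368+2.4459 ≈ 1.3090
rotate P by −φ3: (-0.0394, 0.1189, -0.3523)
  e−x'=0.1194;  (l²−L²−(e−x')²−y'²−z²)/2L = -0.2688
  √(A²+B²)=0.3720;  θ3 = -1.2439+2.3785 ≈ 1.1346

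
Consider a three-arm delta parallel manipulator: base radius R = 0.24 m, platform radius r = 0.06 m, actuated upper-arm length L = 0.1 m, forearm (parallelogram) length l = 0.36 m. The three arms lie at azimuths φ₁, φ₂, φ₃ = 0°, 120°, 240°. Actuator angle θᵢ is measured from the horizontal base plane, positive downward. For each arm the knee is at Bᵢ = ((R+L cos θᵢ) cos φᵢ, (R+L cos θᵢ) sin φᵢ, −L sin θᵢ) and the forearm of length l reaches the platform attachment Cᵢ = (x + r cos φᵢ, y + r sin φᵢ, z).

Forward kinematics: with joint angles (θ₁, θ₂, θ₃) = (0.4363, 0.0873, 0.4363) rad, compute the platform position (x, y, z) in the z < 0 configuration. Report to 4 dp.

arm 1 at φ=0.0°: (R−r)+L cos θ1 = 0.2706;  centre 1 = (0.2706, 0.0000, -0.0423)
centre 2 = (0.2796·cos120.0°, 0.2796·sin120.0°, -0.0087) = (-0.1398, 0.2422, -0.0087)
arm 3 at φ=240.0°: (R−r)+L cos θ3 = 0.2706;  centre 3 = (-0.1353, -0.2344, -0.0423)
eliminate P² terms by subtracting sphere 1 from 2 and 3
[-0.8209 0.4843 0.0671]·P = 0.0032;  [-0.8119 -0.4687 0.0000]·P = 0.0000
det = 0.7780;  x = -0.0019+0.0404z,  y = 0.0034+-0.0700z
quadratic in z: (1.0065)z²+(0.0620)z+(-0.0535)=0, √Δ=0.4682 → z ∈ {-0.2634, 0.2018}; z = -0.2634 (taking z<0)
x = -0.0126, y = 0.0218

(-0.0126, 0.0218, -0.2634)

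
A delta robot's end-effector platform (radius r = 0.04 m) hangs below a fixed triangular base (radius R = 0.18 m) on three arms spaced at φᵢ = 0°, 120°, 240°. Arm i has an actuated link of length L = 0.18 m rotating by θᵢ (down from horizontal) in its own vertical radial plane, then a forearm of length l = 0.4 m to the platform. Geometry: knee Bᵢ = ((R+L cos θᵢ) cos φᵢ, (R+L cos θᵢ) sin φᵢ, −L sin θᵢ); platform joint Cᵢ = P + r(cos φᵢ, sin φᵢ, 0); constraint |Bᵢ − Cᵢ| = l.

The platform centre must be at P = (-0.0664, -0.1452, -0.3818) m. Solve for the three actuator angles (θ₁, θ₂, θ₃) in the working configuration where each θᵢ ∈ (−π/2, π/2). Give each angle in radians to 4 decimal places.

φ1=0.0° → target in arm frame (-0.0664, -0.1452)
  A=0.2064, B=-0.3818, C=(l²−L²−A²−y'²−z²)/(2L)=-0.2274
  √(A²+B²)=0.4340;  θ1 = -1.0752+2.1222 ≈ 1.0470
φ2=120.0° → target in arm frame (-0.0925, 0.1301)
  A cos θ + B sin θ = C:  0.2325·cos θ + -0.3818·sin θ = -0.2477
  θ2 = atan2(B,A) + arccos(C/0.4470) = 1.1344
rotate P by −φ3: (0.1589, 0.0151, -0.3818)
  e−x'=-0.0189;  (l²−L²−(e−x')²−y'²−z²)/2L = -0.0521
  θ3 = atan2(B,A) + arccos(C/0.3823) = 0.0871

θ₁ = 1.0470, θ₂ = 1.1344, θ₃ = 0.0871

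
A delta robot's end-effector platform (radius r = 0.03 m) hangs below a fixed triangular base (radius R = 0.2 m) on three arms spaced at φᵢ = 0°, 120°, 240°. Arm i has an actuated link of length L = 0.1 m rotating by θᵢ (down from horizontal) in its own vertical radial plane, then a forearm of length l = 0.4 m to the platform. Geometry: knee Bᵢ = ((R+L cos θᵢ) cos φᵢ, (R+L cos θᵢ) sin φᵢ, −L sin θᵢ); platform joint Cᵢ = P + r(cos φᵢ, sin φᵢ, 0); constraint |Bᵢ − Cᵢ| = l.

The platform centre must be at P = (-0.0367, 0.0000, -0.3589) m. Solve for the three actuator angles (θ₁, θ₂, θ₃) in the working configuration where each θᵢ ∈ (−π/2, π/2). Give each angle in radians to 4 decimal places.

rotate P by −φ1: (-0.0367, 0.0000, -0.3589)
  A=0.2067, B=-0.3589, C=(l²−L²−A²−y'²−z²)/(2L)=-0.1077
  √(A²+B²)=0.4142;  θ1 = -1.0483+1.8338 ≈ 0.7855
rotate P by −φ2: (0.0183, 0.0318, -0.3589)
  A cos θ + B sin θ = C:  0.1517·cos θ + -0.3589·sin θ = -0.0141
  γ=atan2(-0.3589,0.1517)=-1.1710;  ψ=arccos(-0.0362)=1.6070;  θ2=γ+ψ≈0.4359
rotate P by −φ3: (0.0184, -0.0318, -0.3589)
  A=0.1517, B=-0.3589, C=(l²−L²−A²−y'²−z²)/(2L)=-0.0141
  √(A²+B²)=0.3896;  θ3 = -1.1710+1.6070 ≈ 0.4359

θ₁ = 0.7855, θ₂ = 0.4359, θ₃ = 0.4359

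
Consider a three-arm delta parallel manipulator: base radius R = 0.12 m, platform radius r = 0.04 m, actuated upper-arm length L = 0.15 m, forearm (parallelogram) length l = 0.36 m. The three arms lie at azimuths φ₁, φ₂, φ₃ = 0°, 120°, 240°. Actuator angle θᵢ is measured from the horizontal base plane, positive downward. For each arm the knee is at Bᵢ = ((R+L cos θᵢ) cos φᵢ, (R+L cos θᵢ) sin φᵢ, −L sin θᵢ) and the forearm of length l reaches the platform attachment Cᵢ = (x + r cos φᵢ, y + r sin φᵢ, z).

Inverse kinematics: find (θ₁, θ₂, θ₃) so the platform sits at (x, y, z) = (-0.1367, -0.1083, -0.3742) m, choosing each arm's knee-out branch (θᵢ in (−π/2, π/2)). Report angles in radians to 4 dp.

θ₁ = 1.3090, θ₂ = 0.9599, θ₃ = 0.1749

arm 1 (φ=0.0°): x'=-0.1367, y'=-0.1083
  A cos θ + B sin θ = C:  0.2167·cos θ + -0.3742·sin θ = -0.3054
  √(A²+B²)=0.4324;  θ1 = -1.0459+2.3549 ≈ 1.3090
rotate P by −φ2: (-0.0254, 0.1725, -0.3742)
  A cos θ + B sin θ = C:  0.1054·cos θ + -0.3742·sin θ = -0.2460
  θ2 = atan2(B,A) + arccos(C/0.3888) = 0.9599
φ3=240.0° → target in arm frame (0.1621, -0.0642)
  e−x'=-0.0821;  (l²−L²−(e−x')²−y'²−z²)/2L = -0.1460
  √(A²+B²)=0.3831;  θ3 = -1.7869+1.9618 ≈ 0.1749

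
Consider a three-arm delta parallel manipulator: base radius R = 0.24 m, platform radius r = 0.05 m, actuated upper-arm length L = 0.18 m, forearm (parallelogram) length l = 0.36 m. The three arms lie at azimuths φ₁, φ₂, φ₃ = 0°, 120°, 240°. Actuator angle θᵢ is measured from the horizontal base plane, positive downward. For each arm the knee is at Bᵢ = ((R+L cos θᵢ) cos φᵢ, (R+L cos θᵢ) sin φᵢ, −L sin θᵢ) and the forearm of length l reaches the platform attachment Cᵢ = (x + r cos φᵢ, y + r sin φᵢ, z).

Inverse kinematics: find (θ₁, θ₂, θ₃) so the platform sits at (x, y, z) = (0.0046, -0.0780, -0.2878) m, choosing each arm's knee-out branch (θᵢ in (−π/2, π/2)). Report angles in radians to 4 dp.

θ₁ = 0.7856, θ₂ = 1.1345, θ₃ = 0.4359

rotate P by −φ1: (0.0046, -0.0780, -0.2878)
  A cos θ + B sin θ = C:  0.1854·cos θ + -0.2878·sin θ = -0.0725
  θ1 = atan2(B,A) + arccos(C/0.3423) = 0.7856
rotate P by −φ2: (-0.0698, 0.0350, -0.2878)
  e−x'=0.2598;  (l²−L²−(e−x')²−y'²−z²)/2L = -0.1510
  θ2 = atan2(B,A) + arccos(C/0.3878) = 1.1345
φ3=240.0° → target in arm frame (0.0652, 0.0430)
  A=0.1248, B=-0.2878, C=(l²−L²−A²−y'²−z²)/(2L)=-0.0084
  γ=atan2(-0.2878,0.1248)=-1.1618;  ψ=arccos(-0.0269)=1.5977;  θ3=γ+ψ≈0.4359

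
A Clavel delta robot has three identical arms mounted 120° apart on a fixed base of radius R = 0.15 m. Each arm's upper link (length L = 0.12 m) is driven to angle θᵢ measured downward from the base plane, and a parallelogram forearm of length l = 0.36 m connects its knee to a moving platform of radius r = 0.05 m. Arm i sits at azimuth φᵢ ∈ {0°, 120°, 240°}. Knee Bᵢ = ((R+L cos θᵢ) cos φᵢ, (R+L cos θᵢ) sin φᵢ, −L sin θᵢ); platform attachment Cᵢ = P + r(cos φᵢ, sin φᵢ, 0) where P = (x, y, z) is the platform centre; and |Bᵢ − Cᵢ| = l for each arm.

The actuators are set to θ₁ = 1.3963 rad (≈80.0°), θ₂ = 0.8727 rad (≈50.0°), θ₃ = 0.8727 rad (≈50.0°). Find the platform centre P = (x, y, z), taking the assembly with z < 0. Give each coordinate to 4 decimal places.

φ1=0.0°: virtual centre (0.1208, 0.0000, -0.1182), radius l
arm 2 at φ=120.0°: e+L cos θ2 = 0.1771;  S2 = (-0.0886, 0.1534, -0.0919)
S3 = (0.1771·cos240.0°, 0.1771·sin240.0°, -0.0919) = (-0.0886, -0.1534, -0.0919)
|S₂|²−|S₁|² = 0.0113;  |S₃|²−|S₁|² = 0.0113
[-0.4188 0.3068 0.0525]·P = 0.0113;  [-0.4188 -0.3068 0.0525]·P = 0.0113
det = 0.2570;  x = -0.0269+0.1254z,  y = 0.0000+0.0000z
quadratic in z: (1.0157)z²+(0.1993)z+(-0.0938)=0, √Δ=0.6488 → z ∈ {-0.4175, 0.2212}; z = -0.4175 (taking z<0)
x = -0.0792, y = 0.0000

(-0.0792, 0.0000, -0.4175)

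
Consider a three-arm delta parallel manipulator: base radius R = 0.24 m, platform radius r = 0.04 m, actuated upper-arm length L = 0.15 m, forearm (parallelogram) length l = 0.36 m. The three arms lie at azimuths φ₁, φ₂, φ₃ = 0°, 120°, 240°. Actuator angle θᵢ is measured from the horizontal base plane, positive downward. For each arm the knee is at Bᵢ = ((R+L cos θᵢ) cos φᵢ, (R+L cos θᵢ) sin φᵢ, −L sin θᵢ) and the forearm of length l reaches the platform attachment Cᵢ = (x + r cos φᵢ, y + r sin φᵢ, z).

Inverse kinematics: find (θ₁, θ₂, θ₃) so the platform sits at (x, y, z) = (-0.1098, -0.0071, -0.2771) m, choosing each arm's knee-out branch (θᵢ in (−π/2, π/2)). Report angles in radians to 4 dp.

θ₁ = 1.3961, θ₂ = 0.5238, θ₃ = 0.4365

arm 1 (φ=0.0°): x'=-0.1098, y'=-0.0071
  e−x'=0.3098;  (l²−L²−(e−x')²−y'²−z²)/2L = -0.2190
  √(A²+B²)=0.4156;  θ1 = -0.7297+2.1258 ≈ 1.3961
arm 2 (φ=120.0°): x'=0.0488, y'=0.0986
  e−x'=0.1512;  (l²−L²−(e−x')²−y'²−z²)/2L = -0.0076
  θ2 = atan2(B,A) + arccos(C/0.3157) = 0.5238
rotate P by −φ3: (0.0610, -0.0915, -0.2771)
  A cos θ + B sin θ = C:  0.1390·cos θ + -0.2771·sin θ = 0.0088
  θ3 = atan2(B,A) + arccos(C/0.3100) = 0.4365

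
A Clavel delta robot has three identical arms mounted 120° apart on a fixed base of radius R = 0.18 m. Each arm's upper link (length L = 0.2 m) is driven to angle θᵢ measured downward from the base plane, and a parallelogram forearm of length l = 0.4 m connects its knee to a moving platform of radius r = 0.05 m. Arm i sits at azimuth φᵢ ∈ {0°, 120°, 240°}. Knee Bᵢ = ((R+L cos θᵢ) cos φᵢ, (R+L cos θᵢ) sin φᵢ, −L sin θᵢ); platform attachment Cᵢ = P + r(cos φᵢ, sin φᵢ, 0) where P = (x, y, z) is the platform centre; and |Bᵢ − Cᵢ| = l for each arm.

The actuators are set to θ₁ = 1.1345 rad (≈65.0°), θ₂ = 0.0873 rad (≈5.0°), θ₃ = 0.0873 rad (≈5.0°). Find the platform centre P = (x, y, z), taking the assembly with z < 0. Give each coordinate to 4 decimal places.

(-0.1681, 0.0000, -0.2980)

S1 = (0.2145·cos0.0°, 0.2145·sin0.0°, -0.1813) = (0.2145, 0.0000, -0.1813)
φ2=120.0°: virtual centre (-0.1646, 0.2851, -0.0174), radius l
S3 = (0.3292·cos240.0°, 0.3292·sin240.0°, -0.0174) = (-0.1646, -0.2851, -0.0174)
subtract pairs → two planes through P
plane₁₂: -0.7583x+0.5703y+0.3277z = 0.0298
Cramer: x(z) = -0.0393+0.4321z;  y(z) = 0.0000-0.0000z
into |P−S₁|² = l²: 1.1867z² + 0.1431z + -0.0627 = 0;  Δ = 0.3181;  z = -0.2980 or 0.1773 → z<0 root = -0.2980
x = -0.1681, y = 0.0000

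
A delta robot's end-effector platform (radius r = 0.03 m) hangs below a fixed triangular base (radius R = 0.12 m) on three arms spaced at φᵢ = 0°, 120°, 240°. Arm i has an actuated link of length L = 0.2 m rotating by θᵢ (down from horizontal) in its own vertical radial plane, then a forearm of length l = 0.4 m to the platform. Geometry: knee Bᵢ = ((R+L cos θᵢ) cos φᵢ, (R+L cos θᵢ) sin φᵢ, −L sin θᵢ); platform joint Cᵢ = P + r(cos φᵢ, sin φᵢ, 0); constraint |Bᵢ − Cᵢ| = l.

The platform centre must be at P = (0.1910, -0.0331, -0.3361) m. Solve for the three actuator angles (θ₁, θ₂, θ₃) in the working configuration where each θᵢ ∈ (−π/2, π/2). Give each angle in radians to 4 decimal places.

arm 1 (φ=0.0°): x'=0.1910, y'=-0.0331
  A=-0.1010, B=-0.3361, C=(l²−L²−A²−y'²−z²)/(2L)=-0.0106
  θ1 = atan2(B,A) + arccos(C/0.3509) = -0.2616
rotate P by −φ2: (-0.1242, -0.1489, -0.3361)
  A=0.2142, B=-0.3361, C=(l²−L²−A²−y'²−z²)/(2L)=-0.1525
  √(A²+B²)=0.3985;  θ2 = -1.0035+1.9634 ≈ 0.9599
arm 3 (φ=240.0°): x'=-0.0668, y'=0.1820
  A cos θ + B sin θ = C:  0.1568·cos θ + -0.3361·sin θ = -0.1267
  θ3 = atan2(B,A) + arccos(C/0.3709) = 0.7852

θ₁ = -0.2616, θ₂ = 0.9599, θ₃ = 0.7852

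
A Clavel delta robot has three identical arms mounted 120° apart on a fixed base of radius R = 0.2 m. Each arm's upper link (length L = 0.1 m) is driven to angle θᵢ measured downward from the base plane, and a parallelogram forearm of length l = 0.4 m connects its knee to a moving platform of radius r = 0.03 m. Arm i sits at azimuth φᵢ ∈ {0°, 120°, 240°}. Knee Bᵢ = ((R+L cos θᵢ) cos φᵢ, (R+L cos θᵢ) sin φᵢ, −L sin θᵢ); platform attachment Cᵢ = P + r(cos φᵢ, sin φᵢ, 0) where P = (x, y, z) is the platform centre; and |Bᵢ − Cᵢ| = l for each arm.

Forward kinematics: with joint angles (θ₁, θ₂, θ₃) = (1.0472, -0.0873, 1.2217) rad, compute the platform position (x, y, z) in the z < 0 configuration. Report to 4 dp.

centre 1 = (0.2200·cos0.0°, 0.2200·sin0.0°, -0.0866) = (0.2200, 0.0000, -0.0866)
centre 2 = (0.2696·cos120.0°, 0.2696·sin120.0°, 0.0087) = (-0.1348, 0.2335, 0.0087)
φ3=240.0°: virtual centre (-0.1021, -0.1768, -0.0940), radius l
eliminate P² terms by subtracting sphere 1 from 2 and 3
linear system: -0.7096x+0.4670y = 0.0169−0.1906z; -0.6442x+-0.3537y = -0.0054−-0.0147z
Cramer: x(z) = -0.0063+0.1097z;  y(z) = 0.0266-0.2415z
sphere 1 gives Az²+Bz+C=0 with A=1.0704, B=0.1107, C=-0.1006;  B²−4AC=0.4429;  roots -0.3626, 0.2592;  negative root z = -0.3626
x = -0.0461, y = 0.1142

(-0.0461, 0.1142, -0.3626)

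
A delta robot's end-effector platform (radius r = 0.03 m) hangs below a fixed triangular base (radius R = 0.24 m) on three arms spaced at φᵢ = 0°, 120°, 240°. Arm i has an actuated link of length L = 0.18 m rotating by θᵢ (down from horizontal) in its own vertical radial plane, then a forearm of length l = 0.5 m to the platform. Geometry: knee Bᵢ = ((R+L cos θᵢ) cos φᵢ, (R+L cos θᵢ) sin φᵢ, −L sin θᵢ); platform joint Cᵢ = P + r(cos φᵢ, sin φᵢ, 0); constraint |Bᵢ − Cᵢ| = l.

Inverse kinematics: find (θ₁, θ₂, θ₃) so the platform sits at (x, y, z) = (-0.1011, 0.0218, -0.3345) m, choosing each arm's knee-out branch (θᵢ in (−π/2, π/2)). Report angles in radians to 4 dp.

θ₁ = 0.6978, θ₂ = -0.2620, θ₃ = -0.0001

rotate P by −φ1: (-0.1011, 0.0218, -0.3345)
  A=0.3111, B=-0.3345, C=(l²−L²−A²−y'²−z²)/(2L)=0.0235
  √(A²+B²)=0.4568;  θ1 = -0.8216+1.5194 ≈ 0.6978
rotate P by −φ2: (0.0694, 0.0767, -0.3345)
  A cos θ + B sin θ = C:  0.1406·cos θ + -0.3345·sin θ = 0.2224
  θ2 = atan2(B,A) + arccos(C/0.3628) = -0.2620
arm 3 (φ=240.0°): x'=0.0317, y'=-0.0985
  A cos θ + B sin θ = C:  0.1783·cos θ + -0.3345·sin θ = 0.1784
  √(A²+B²)=0.3791;  θ3 = -1.0810+1.0809 ≈ -0.0001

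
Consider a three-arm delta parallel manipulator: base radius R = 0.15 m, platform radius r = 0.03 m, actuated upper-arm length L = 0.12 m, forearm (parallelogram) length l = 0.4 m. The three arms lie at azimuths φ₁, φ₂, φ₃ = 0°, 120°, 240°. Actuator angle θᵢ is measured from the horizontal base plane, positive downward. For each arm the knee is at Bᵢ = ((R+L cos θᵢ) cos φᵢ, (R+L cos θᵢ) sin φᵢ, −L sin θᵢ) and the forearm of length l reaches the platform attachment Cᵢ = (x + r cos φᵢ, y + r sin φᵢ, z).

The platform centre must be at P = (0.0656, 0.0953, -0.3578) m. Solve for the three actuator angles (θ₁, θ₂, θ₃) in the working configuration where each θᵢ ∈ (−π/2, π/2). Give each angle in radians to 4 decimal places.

θ₁ = 0.0871, θ₂ = 0.1742, θ₃ = 0.9593

arm 1 (φ=0.0°): x'=0.0656, y'=0.0953
  A=0.0544, B=-0.3578, C=(l²−L²−A²−y'²−z²)/(2L)=0.0231
  γ=atan2(-0.3578,0.0544)=-1.4199;  ψ=arccos(0.0638)=1.5070;  θ1=γ+ψ≈0.0871
arm 2 (φ=120.0°): x'=0.0497, y'=-0.1045
  A=0.0703, B=-0.3578, C=(l²−L²−A²−y'²−z²)/(2L)=0.0072
  θ2 = atan2(B,A) + arccos(C/0.3646) = 0.1742
rotate P by −φ3: (-0.1153, 0.0092, -0.3578)
  A=0.2353, B=-0.3578, C=(l²−L²−A²−y'²−z²)/(2L)=-0.1579
  θ3 = atan2(B,A) + arccos(C/0.4283) = 0.9593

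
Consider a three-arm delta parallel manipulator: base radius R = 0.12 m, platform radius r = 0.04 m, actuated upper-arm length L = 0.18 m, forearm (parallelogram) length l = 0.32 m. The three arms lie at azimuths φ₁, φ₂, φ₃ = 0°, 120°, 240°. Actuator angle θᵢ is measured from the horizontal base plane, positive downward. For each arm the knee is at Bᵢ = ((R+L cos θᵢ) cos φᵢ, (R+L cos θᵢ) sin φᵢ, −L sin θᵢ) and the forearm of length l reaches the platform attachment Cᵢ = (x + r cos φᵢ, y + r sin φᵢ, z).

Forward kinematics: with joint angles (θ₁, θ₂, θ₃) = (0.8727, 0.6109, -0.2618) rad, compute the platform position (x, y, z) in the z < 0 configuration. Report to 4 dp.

arm 1 at φ=0.0°: e+L cos θ1 = 0.1957;  S1 = (0.1957, 0.0000, -0.1379)
φ2=120.0°: virtual centre (-0.1137, 0.1970, -0.1032), radius l
arm 3 at φ=240.0°: e+L cos θ3 = 0.2539;  S3 = (-0.1269, -0.2199, 0.0466)
subtract pairs → two planes through P
linear system: -0.6188x+0.3939y = 0.0051−0.0693z; -0.6453x+-0.4397y = 0.0093−0.3690z
Cramer: x(z) = -0.0112+0.3341z;  y(z) = -0.0047+0.3489z
into |P−S₁|² = l²: 1.2333z² + 0.1343z + -0.0406 = 0;  Δ = 0.2181;  z = -0.2438 or 0.1349 → z<0 root = -0.2438
x = -0.0926, y = -0.0898

(-0.0926, -0.0898, -0.2438)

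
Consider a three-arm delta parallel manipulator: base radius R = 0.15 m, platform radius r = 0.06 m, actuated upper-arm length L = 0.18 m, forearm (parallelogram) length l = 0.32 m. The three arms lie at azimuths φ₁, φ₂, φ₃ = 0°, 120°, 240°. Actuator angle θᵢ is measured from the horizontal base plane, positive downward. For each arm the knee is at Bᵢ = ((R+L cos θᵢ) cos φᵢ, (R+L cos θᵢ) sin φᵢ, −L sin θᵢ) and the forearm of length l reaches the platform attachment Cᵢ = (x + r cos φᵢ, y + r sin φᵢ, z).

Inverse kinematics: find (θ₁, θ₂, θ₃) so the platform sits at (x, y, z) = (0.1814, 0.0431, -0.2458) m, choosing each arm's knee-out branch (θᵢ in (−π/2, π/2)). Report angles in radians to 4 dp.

θ₁ = -0.3493, θ₂ = 0.9600, θ₃ = 1.2219

rotate P by −φ1: (0.1814, 0.0431, -0.2458)
  A=-0.0914, B=-0.2458, C=(l²−L²−A²−y'²−z²)/(2L)=-0.0017
  √(A²+B²)=0.2622;  θ1 = -1.9268+1.5775 ≈ -0.3493
rotate P by −φ2: (-0.0534, -0.1786, -0.2458)
  A cos θ + B sin θ = C:  0.1434·cos θ + -0.2458·sin θ = -0.1191
  θ2 = atan2(B,A) + arccos(C/0.2846) = 0.9600
arm 3 (φ=240.0°): x'=-0.1280, y'=0.1355
  A=0.2180, B=-0.2458, C=(l²−L²−A²−y'²−z²)/(2L)=-0.1565
  √(A²+B²)=0.3286;  θ3 = -0.8452+2.0671 ≈ 1.2219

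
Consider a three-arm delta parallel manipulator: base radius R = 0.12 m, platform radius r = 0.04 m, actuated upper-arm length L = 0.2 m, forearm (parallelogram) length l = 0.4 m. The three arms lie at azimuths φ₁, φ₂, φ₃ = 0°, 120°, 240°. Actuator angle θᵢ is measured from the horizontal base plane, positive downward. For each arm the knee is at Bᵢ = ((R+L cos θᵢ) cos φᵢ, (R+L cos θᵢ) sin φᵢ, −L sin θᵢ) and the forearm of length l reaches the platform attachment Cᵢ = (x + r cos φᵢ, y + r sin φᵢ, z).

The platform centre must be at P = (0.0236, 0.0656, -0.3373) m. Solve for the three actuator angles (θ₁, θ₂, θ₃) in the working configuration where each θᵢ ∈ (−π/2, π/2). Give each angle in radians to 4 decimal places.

arm 1 (φ=0.0°): x'=0.0236, y'=0.0656
  e−x'=0.0564;  (l²−L²−(e−x')²−y'²−z²)/2L = -0.0031
  γ=atan2(-0.3373,0.0564)=-1.4051;  ψ=arccos(-0.0092)=1.5800;  θ1=γ+ψ≈0.1749
rotate P by −φ2: (0.0450, -0.0532, -0.3373)
  A cos θ + B sin θ = C:  0.0350·cos θ + -0.3373·sin θ = 0.0054
  √(A²+B²)=0.3391;  θ2 = -1.4674+1.5548 ≈ 0.0874
rotate P by −φ3: (-0.0686, -0.0124, -0.3373)
  A=0.1486, B=-0.3373, C=(l²−L²−A²−y'²−z²)/(2L)=-0.0400
  γ=atan2(-0.3373,0.1486)=-1.1558;  ψ=arccos(-0.1086)=1.6796;  θ3=γ+ψ≈0.5238

θ₁ = 0.1749, θ₂ = 0.0874, θ₃ = 0.5238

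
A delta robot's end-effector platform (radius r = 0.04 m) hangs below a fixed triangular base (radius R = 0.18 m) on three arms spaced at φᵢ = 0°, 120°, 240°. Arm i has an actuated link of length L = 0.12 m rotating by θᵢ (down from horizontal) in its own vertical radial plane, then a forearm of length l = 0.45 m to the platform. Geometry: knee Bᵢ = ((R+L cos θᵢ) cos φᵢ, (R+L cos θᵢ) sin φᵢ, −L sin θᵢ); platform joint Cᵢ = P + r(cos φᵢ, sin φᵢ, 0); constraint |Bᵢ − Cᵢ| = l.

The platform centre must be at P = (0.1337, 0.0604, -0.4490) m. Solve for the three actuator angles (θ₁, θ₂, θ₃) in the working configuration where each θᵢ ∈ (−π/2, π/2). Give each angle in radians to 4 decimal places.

θ₁ = 0.1742, θ₂ = 0.8725, θ₃ = 1.3090

φ1=0.0° → target in arm frame (0.1337, 0.0604)
  A cos θ + B sin θ = C:  0.0063·cos θ + -0.4490·sin θ = -0.0716
  γ=atan2(-0.4490,0.0063)=-1.5568;  ψ=arccos(-0.1595)=1.7310;  θ1=γ+ψ≈0.1742
rotate P by −φ2: (-0.0145, -0.1460, -0.4490)
  A=0.1545, B=-0.4490, C=(l²−L²−A²−y'²−z²)/(2L)=-0.2446
  γ=atan2(-0.4490,0.1545)=-1.2393;  ψ=arccos(-0.5150)=2.1119;  θ2=γ+ψ≈0.8725
φ3=240.0° → target in arm frame (-0.1192, 0.0856)
  A=0.2592, B=-0.4490, C=(l²−L²−A²−y'²−z²)/(2L)=-0.3666
  γ=atan2(-0.4490,0.2592)=-1.0473;  ψ=arccos(-0.7072)=2.3563;  θ3=γ+ψ≈1.3090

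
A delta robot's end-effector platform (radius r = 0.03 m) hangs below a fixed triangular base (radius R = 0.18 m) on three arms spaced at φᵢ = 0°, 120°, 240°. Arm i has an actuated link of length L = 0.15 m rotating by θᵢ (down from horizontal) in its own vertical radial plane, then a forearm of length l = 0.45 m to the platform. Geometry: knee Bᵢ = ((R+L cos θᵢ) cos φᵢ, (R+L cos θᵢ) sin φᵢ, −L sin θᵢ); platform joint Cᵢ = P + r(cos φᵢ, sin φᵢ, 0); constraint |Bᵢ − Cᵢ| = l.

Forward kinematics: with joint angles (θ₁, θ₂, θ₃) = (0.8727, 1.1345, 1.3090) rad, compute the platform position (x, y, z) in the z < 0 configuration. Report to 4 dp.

(0.0588, 0.0261, -0.5231)

centre 1 = (0.2464·cos0.0°, 0.2464·sin0.0°, -0.1149) = (0.2464, 0.0000, -0.1149)
φ2=120.0°: virtual centre (-0.1067, 0.1848, -0.1359), radius l
centre 3 = (0.1888·cos240.0°, 0.1888·sin240.0°, -0.1449) = (-0.0944, -0.1635, -0.1449)
|centre ₂|²−|centre ₁|² = -0.0099;  |centre ₃|²−|centre ₁|² = -0.0173
linear system: -0.7062x+0.3696y = -0.0099−-0.0421z; -0.6817x+-0.3271y = -0.0173−-0.0600z
det = 0.4829;  x = 0.0199+-0.0744z,  y = 0.0113+-0.0283z
into |P−centre ₁|² = l²: 1.0063z² + 0.2629z + -0.1379 = 0;  Δ = 0.6241;  z = -0.5231 or 0.2619 → z<0 root = -0.5231
x = 0.0588, y = 0.0261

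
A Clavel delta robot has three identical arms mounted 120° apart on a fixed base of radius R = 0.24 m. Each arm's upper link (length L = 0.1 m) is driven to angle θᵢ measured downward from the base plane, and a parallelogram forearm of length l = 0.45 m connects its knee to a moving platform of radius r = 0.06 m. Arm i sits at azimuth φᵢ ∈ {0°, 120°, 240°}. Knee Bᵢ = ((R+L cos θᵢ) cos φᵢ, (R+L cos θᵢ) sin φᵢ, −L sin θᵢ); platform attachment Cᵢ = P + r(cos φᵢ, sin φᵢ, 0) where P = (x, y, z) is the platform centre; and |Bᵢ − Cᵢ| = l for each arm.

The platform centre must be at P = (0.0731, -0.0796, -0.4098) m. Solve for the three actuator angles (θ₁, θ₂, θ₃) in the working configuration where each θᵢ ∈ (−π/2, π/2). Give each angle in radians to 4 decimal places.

θ₁ = 0.1748, θ₂ = 1.2218, θ₃ = 0.4361

arm 1 (φ=0.0°): x'=0.0731, y'=-0.0796
  A cos θ + B sin θ = C:  0.1069·cos θ + -0.4098·sin θ = 0.0340
  √(A²+B²)=0.4235;  θ1 = -1.3156+1.4904 ≈ 0.1748
arm 2 (φ=120.0°): x'=-0.1055, y'=-0.0235
  A cos θ + B sin θ = C:  0.2855·cos θ + -0.4098·sin θ = -0.2875
  γ=atan2(-0.4098,0.2855)=-0.9623;  ψ=arccos(-0.5756)=2.1841;  θ2=γ+ψ≈1.2218
arm 3 (φ=240.0°): x'=0.0324, y'=0.1031
  A=0.1476, B=-0.4098, C=(l²−L²−A²−y'²−z²)/(2L)=-0.0393
  √(A²+B²)=0.4356;  θ3 = -1.2251+1.6611 ≈ 0.4361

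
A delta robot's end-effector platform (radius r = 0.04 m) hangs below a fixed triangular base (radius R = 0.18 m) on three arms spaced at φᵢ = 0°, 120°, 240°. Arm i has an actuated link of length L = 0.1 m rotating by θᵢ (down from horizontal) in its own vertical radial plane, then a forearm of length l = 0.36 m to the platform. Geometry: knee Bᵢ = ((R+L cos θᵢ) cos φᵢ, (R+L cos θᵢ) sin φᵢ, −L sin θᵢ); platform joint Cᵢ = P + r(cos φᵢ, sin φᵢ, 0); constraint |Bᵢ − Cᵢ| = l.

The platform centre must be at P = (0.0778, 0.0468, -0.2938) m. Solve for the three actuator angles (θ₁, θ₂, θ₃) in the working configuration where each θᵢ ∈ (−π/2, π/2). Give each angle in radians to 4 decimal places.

arm 1 (φ=0.0°): x'=0.0778, y'=0.0468
  e−x'=0.0622;  (l²−L²−(e−x')²−y'²−z²)/2L = 0.1361
  γ=atan2(-0.2938,0.0622)=-1.3622;  ψ=arccos(0.4532)=1.1004;  θ1=γ+ψ≈-0.2618
rotate P by −φ2: (0.0016, -0.0908, -0.2938)
  e−x'=0.1384;  (l²−L²−(e−x')²−y'²−z²)/2L = 0.0295
  γ=atan2(-0.2938,0.1384)=-1.1306;  ψ=arccos(0.0908)=1.4799;  θ2=γ+ψ≈0.3493
φ3=240.0° → target in arm frame (-0.0794, 0.0440)
  e−x'=0.2194;  (l²−L²−(e−x')²−y'²−z²)/2L = -0.0840
  √(A²+B²)=0.3667;  θ3 = -0.9293+1.8019 ≈ 0.8726

θ₁ = -0.2618, θ₂ = 0.3493, θ₃ = 0.8726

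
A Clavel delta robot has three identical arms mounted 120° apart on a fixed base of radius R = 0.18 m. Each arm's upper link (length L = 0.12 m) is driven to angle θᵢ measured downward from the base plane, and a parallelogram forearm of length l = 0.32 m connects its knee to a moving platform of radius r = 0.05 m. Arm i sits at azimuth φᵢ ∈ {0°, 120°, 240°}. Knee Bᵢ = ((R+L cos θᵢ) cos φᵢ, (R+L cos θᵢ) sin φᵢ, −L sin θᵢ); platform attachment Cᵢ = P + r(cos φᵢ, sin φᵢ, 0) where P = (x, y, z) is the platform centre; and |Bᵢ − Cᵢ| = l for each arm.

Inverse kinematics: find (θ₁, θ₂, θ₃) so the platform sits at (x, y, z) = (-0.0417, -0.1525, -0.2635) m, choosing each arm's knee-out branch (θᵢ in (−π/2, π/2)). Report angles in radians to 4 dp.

θ₁ = 1.0473, θ₂ = 1.3965, θ₃ = -0.3486

arm 1 (φ=0.0°): x'=-0.0417, y'=-0.1525
  A=0.1717, B=-0.2635, C=(l²−L²−A²−y'²−z²)/(2L)=-0.1424
  θ1 = atan2(B,A) + arccos(C/0.3145) = 1.0473
rotate P by −φ2: (-0.1112, 0.1124, -0.2635)
  e−x'=0.2412;  (l²−L²−(e−x')²−y'²−z²)/2L = -0.2177
  √(A²+B²)=0.3572;  θ2 = -0.8295+2.2260 ≈ 1.3965
arm 3 (φ=240.0°): x'=0.1529, y'=0.0401
  e−x'=-0.0229;  (l²−L²−(e−x')²−y'²−z²)/2L = 0.0685
  γ=atan2(-0.2635,-0.0229)=-1.6576;  ψ=arccos(0.2589)=1.3090;  θ3=γ+ψ≈-0.3486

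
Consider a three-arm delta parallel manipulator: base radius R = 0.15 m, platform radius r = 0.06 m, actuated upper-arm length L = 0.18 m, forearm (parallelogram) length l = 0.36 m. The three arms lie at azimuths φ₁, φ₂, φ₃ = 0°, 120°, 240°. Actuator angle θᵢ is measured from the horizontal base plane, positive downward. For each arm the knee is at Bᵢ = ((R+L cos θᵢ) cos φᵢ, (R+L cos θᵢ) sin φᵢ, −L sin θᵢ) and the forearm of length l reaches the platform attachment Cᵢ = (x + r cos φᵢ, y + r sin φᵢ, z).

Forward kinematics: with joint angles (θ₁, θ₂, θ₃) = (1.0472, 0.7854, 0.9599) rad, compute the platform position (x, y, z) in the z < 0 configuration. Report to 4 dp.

φ1=0.0°: virtual centre (0.1800, 0.0000, -0.1559), radius l
φ2=120.0°: virtual centre (-0.1086, 0.1882, -0.1273), radius l
O3 = (0.1932·cos240.0°, 0.1932·sin240.0°, -0.1474) = (-0.0966, -0.1674, -0.1474)
eliminate P² terms by subtracting sphere 1 from 2 and 3
linear system: -0.5773x+0.3763y = 0.0067−0.0572z; -0.5532x+-0.3347y = 0.0024−0.0169z
det = 0.4014;  x = -0.0078+0.0635z,  y = 0.0058+-0.0546z
into |P−O₁|² = l²: 1.0070z² + 0.2873z + -0.0700 = 0;  Δ = 0.3644;  z = -0.4424 or 0.1571 → z<0 root = -0.4424
x = -0.0359, y = 0.0300

(-0.0359, 0.0300, -0.4424)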